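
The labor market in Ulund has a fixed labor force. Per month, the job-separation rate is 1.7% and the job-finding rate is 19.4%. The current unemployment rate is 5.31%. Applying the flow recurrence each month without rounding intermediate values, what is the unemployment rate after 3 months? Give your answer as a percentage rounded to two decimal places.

With a fixed labor force, u_{t+1} = u_t + s·(1−u_t) − f·u_t = u_t·(1−s−f) + s.
Here 1−s−f = 0.789 and s = 0.017.
u_1 = 0.053100 × 0.789 + 0.017 = 0.058896.
u_2 = 0.058896 × 0.789 + 0.017 = 0.063469.
u_3 = 0.063469 × 0.789 + 0.017 = 0.067077.

Unemployment rate after three months ≈ 6.71%.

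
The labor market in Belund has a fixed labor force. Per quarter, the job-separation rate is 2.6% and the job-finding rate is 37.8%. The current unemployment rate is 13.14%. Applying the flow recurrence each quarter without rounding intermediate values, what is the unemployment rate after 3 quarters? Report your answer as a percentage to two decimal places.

With a fixed labor force, u_{t+1} = u_t + s·(1−u_t) − f·u_t = u_t·(1−s−f) + s.
Here 1−s−f = 0.596 and s = 0.026.
u_1 = 0.131400 × 0.596 + 0.026 = 0.104314.
u_2 = 0.104314 × 0.596 + 0.026 = 0.088171.
u_3 = 0.088171 × 0.596 + 0.026 = 0.078550.

Unemployment rate after three quarters ≈ 7.86%.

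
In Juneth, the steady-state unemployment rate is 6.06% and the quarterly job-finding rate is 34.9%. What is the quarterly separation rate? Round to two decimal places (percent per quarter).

Separation rate ≈ 2.25% per quarter.

From u* = s/(s+f): s = u·f/(1−u).
s = 0.0606 × 34.9 / (1 − 0.0606) = 2.1149 / 0.9394 ≈ 2.25% per quarter.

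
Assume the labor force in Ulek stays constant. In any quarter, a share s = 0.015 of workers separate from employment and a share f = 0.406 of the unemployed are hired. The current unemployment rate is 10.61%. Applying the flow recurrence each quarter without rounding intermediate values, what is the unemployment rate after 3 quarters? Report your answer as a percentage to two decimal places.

Unemployment rate after three quarters ≈ 4.93%.

With a fixed labor force, u_{t+1} = u_t + s·(1−u_t) − f·u_t = u_t·(1−s−f) + s.
Here 1−s−f = 0.579 and s = 0.015.
u_1 = 0.106100 × 0.579 + 0.015 = 0.076432.
u_2 = 0.076432 × 0.579 + 0.015 = 0.059254.
u_3 = 0.059254 × 0.579 + 0.015 = 0.049308.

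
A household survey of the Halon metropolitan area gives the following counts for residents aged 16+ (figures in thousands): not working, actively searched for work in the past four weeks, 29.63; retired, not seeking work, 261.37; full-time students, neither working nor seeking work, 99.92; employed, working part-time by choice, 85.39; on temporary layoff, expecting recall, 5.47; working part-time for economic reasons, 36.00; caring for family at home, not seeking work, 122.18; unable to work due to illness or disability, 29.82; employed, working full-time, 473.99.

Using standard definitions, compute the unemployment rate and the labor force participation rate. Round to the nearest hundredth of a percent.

Employed = 85.39 + 36.00 + 473.99 = 595.38 thousand (anyone who worked, including part-time for economic reasons, counts as employed).
Unemployed = 29.63 + 5.47 = 35.10 thousand (jobless and actively searching, or on temporary layoff).
Labor force = 595.38 + 35.10 = 630.48 thousand.
Not in labor force = 261.37 + 99.92 + 122.18 + 29.82 = 513.29 thousand (those not working and not actively searching are outside the labor force).
Civilian working-age population = 630.48 + 513.29 = 1,143.77 thousand.
Unemployment rate = 35.10 / 630.48 = 5.57%.
Labor force participation rate = 630.48 / 1,143.77 = 55.12%.

Unemployment rate ≈ 5.57%; labor force participation rate ≈ 55.12%.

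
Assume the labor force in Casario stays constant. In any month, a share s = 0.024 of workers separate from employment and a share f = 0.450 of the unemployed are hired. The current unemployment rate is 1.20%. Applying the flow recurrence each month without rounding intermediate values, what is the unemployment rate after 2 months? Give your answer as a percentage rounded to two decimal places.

Unemployment rate after two months ≈ 3.99%.

With a fixed labor force, u_{t+1} = u_t + s·(1−u_t) − f·u_t = u_t·(1−s−f) + s.
Here 1−s−f = 0.526 and s = 0.024.
u_1 = 0.012000 × 0.526 + 0.024 = 0.030312.
u_2 = 0.030312 × 0.526 + 0.024 = 0.039944.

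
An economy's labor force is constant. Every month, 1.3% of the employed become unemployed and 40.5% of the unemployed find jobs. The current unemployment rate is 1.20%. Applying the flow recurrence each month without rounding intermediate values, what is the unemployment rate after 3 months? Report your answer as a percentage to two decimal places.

Unemployment rate after three months ≈ 2.73%.

With a fixed labor force, u_{t+1} = u_t + s·(1−u_t) − f·u_t = u_t·(1−s−f) + s.
Here 1−s−f = 0.582 and s = 0.013.
u_1 = 0.012000 × 0.582 + 0.013 = 0.019984.
u_2 = 0.019984 × 0.582 + 0.013 = 0.024631.
u_3 = 0.024631 × 0.582 + 0.013 = 0.027335.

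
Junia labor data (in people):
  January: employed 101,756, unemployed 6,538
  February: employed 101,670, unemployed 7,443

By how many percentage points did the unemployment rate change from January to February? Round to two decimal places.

January: labor force = 101,756 + 6,538 = 108,294; u = 6,538/108,294 = 6.04%.
February: labor force = 101,670 + 7,443 = 109,113; u = 7,443/109,113 = 6.82%.
Change = 6.82% − 6.04% = +0.78 pp.

The unemployment rate changed by +0.78 percentage points.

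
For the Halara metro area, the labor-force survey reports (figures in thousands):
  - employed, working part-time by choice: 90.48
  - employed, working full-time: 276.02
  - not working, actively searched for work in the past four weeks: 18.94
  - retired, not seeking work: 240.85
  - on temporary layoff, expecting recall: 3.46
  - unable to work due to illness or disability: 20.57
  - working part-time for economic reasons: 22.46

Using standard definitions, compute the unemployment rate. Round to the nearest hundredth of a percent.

Unemployment rate ≈ 5.45%.

Employed = 90.48 + 276.02 + 22.46 = 388.96 thousand (anyone who worked, including part-time for economic reasons, counts as employed).
Unemployed = 18.94 + 3.46 = 22.40 thousand (jobless and actively searching, or on temporary layoff).
Labor force = 388.96 + 22.40 = 411.36 thousand.
Unemployment rate = 22.40 / 411.36 = 5.45%.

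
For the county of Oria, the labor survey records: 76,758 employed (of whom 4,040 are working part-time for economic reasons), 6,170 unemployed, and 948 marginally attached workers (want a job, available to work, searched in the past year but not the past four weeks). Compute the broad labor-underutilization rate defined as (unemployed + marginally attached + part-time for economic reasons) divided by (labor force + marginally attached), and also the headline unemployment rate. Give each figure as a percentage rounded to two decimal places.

Broad underutilization rate ≈ 13.30%; headline unemployment rate ≈ 7.44%.

Labor force = 76,758 + 6,170 = 82,928.
Numerator = 6,170 + 948 + 4,040 = 11,158.
Denominator = 82,928 + 948 = 83,876.
Broad rate = 11,158 / 83,876 = 13.30%.
Headline unemployment rate = 6,170 / 82,928 = 7.44%.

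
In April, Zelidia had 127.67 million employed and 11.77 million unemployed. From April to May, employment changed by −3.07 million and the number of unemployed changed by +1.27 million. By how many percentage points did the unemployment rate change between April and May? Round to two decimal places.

The unemployment rate changed by +1.03 percentage points.

April: labor force = 127.67 + 11.77 = 139.44; u = 11.77/139.44 = 8.44%.
May: labor force = 124.60 + 13.04 = 137.64; u = 13.04/137.64 = 9.47%.
Change = 9.47% − 8.44% = +1.03 pp.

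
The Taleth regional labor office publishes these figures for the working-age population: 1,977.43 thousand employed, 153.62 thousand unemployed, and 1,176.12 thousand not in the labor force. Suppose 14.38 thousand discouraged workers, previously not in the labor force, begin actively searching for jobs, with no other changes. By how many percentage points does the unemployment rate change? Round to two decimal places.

Initially, labor force = 1,977.43 + 153.62 = 2,131.05 thousand, so u = 153.62/2,131.05 = 7.21%.
After the change, unemployed and labor force both rise by 14.38 → E = 1,977.43, U = 168.00, labor force = 2,145.43 thousand.
New unemployment rate = 168.00 / 2,145.43 = 7.83%.
Change = 7.83% − 7.21% = +0.62 percentage points.

The unemployment rate changes by +0.62 percentage points.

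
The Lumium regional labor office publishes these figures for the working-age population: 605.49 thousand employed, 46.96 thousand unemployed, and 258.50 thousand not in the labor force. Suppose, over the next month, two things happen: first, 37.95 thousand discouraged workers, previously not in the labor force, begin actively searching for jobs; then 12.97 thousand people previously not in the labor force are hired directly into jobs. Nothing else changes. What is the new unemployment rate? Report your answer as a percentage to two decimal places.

New unemployment rate ≈ 12.07%.

Initially, labor force = 605.49 + 46.96 = 652.45 thousand, so u = 46.96/652.45 = 7.20%.
After the first change, unemployed and labor force both rise by 37.95 → E = 605.49, U = 84.91, labor force = 690.40 thousand.
After the second change, employed and labor force both rise by 12.97; unemployed unchanged → E = 618.46, U = 84.91, labor force = 703.37 thousand.
New unemployment rate = 84.91 / 703.37 = 12.07%.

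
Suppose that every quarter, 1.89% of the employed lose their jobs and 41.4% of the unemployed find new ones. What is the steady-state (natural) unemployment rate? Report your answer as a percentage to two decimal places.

Steady-state unemployment rate ≈ 4.37%.

At steady state the flows balance: s·E = f·U, so U/(E+U) = s/(s+f).
u* = 1.89 / (1.89 + 41.4) = 1.89 / 43.29 = 4.37%.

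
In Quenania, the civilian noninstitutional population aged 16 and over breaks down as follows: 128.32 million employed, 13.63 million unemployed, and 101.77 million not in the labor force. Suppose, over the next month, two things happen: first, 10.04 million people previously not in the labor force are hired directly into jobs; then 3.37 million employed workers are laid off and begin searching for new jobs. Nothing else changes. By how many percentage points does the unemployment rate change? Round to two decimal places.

Initially, labor force = 128.32 + 13.63 = 141.95 million, so u = 13.63/141.95 = 9.60%.
After the first change, employed and labor force both rise by 10.04; unemployed unchanged → E = 138.36, U = 13.63, labor force = 151.99 million.
After the second change, employed falls and unemployed rises by 3.37; labor force unchanged → E = 134.99, U = 17.00, labor force = 151.99 million.
New unemployment rate = 17.00 / 151.99 = 11.18%.
Change = 11.18% − 9.60% = +1.58 percentage points.

The unemployment rate changes by +1.58 percentage points.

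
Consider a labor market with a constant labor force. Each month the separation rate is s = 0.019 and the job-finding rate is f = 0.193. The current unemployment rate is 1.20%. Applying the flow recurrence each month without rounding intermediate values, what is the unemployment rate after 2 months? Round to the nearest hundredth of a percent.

With a fixed labor force, u_{t+1} = u_t + s·(1−u_t) − f·u_t = u_t·(1−s−f) + s.
Here 1−s−f = 0.788 and s = 0.019.
u_1 = 0.012000 × 0.788 + 0.019 = 0.028456.
u_2 = 0.028456 × 0.788 + 0.019 = 0.041423.

Unemployment rate after two months ≈ 4.14%.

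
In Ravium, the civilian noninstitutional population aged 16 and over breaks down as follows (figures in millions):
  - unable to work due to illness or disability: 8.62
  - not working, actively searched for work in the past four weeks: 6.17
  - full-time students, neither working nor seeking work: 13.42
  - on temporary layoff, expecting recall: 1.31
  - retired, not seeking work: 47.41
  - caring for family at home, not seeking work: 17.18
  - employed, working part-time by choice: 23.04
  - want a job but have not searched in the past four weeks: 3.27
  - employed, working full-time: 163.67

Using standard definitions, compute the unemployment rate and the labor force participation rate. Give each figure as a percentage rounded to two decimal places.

Employed = 23.04 + 163.67 = 186.71 million.
Unemployed = 6.17 + 1.31 = 7.48 million (jobless and actively searching, or on temporary layoff).
Labor force = 186.71 + 7.48 = 194.19 million.
Not in labor force = 8.62 + 13.42 + 47.41 + 17.18 + 3.27 = 89.90 million (those not working and not actively searching are outside the labor force — including those who want a job but have given up searching).
Civilian working-age population = 194.19 + 89.90 = 284.09 million.
Unemployment rate = 7.48 / 194.19 = 3.85%.
Labor force participation rate = 194.19 / 284.09 = 68.36%.

Unemployment rate ≈ 3.85%; labor force participation rate ≈ 68.36%.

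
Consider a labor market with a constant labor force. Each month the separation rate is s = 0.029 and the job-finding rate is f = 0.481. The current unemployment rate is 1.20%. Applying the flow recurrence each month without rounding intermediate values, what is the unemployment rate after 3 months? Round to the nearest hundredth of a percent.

With a fixed labor force, u_{t+1} = u_t + s·(1−u_t) − f·u_t = u_t·(1−s−f) + s.
Here 1−s−f = 0.490 and s = 0.029.
u_1 = 0.012000 × 0.490 + 0.029 = 0.034880.
u_2 = 0.034880 × 0.490 + 0.029 = 0.046091.
u_3 = 0.046091 × 0.490 + 0.029 = 0.051585.

Unemployment rate after three months ≈ 5.16%.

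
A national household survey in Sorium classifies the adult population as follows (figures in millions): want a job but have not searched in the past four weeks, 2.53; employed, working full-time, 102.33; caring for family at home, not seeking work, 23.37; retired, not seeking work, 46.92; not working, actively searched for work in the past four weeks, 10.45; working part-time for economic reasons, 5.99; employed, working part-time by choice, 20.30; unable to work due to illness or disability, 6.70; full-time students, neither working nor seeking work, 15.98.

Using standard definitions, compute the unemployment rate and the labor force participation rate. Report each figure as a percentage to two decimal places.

Unemployment rate ≈ 7.51%; labor force participation rate ≈ 59.29%.

Employed = 102.33 + 5.99 + 20.30 = 128.62 million (anyone who worked, including part-time for economic reasons, counts as employed).
Unemployed = 10.45 million.
Labor force = 128.62 + 10.45 = 139.07 million.
Not in labor force = 2.53 + 23.37 + 46.92 + 6.70 + 15.98 = 95.50 million (those not working and not actively searching are outside the labor force — including those who want a job but have given up searching).
Civilian working-age population = 139.07 + 95.50 = 234.57 million.
Unemployment rate = 10.45 / 139.07 = 7.51%.
Labor force participation rate = 139.07 / 234.57 = 59.29%.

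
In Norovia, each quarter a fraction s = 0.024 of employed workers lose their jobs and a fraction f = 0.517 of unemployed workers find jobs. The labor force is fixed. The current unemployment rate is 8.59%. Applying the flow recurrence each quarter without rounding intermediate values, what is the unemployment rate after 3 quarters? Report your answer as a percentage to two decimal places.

With a fixed labor force, u_{t+1} = u_t + s·(1−u_t) − f·u_t = u_t·(1−s−f) + s.
Here 1−s−f = 0.459 and s = 0.024.
u_1 = 0.085900 × 0.459 + 0.024 = 0.063428.
u_2 = 0.063428 × 0.459 + 0.024 = 0.053113.
u_3 = 0.053113 × 0.459 + 0.024 = 0.048379.

Unemployment rate after three quarters ≈ 4.84%.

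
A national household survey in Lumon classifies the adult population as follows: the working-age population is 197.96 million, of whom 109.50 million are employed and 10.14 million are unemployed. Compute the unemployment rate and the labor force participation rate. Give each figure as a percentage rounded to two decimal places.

Labor force = employed + unemployed = 109.50 + 10.14 = 119.64 million.
Unemployment rate = 10.14 / 119.64 = 8.48%.
Labor force participation rate = 119.64 / 197.96 = 60.44%.

Unemployment rate ≈ 8.48%; labor force participation rate ≈ 60.44%.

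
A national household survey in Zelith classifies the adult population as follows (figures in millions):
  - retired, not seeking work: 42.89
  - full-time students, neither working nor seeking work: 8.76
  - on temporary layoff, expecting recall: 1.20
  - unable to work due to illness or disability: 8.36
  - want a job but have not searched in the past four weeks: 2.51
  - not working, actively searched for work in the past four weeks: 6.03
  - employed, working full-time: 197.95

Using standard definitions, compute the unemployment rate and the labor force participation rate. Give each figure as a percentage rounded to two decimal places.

Employed = 197.95 million.
Unemployed = 1.20 + 6.03 = 7.23 million (jobless and actively searching, or on temporary layoff).
Labor force = 197.95 + 7.23 = 205.18 million.
Not in labor force = 42.89 + 8.76 + 8.36 + 2.51 = 62.52 million (those not working and not actively searching are outside the labor force — including those who want a job but have given up searching).
Civilian working-age population = 205.18 + 62.52 = 267.70 million.
Unemployment rate = 7.23 / 205.18 = 3.52%.
Labor force participation rate = 205.18 / 267.70 = 76.65%.

Unemployment rate ≈ 3.52%; labor force participation rate ≈ 76.65%.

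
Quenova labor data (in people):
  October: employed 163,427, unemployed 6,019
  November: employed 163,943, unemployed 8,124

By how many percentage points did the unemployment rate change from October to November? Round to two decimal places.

The unemployment rate changed by +1.17 percentage points.

October: labor force = 163,427 + 6,019 = 169,446; u = 6,019/169,446 = 3.55%.
November: labor force = 163,943 + 8,124 = 172,067; u = 8,124/172,067 = 4.72%.
Change = 4.72% − 3.55% = +1.17 pp.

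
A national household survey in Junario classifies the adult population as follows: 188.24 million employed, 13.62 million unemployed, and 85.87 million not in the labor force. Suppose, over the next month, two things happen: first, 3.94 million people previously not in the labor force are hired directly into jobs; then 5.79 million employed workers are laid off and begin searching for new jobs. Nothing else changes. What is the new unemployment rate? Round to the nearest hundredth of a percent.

New unemployment rate ≈ 9.43%.

Initially, labor force = 188.24 + 13.62 = 201.86 million, so u = 13.62/201.86 = 6.75%.
After the first change, employed and labor force both rise by 3.94; unemployed unchanged → E = 192.18, U = 13.62, labor force = 205.80 million.
After the second change, employed falls and unemployed rises by 5.79; labor force unchanged → E = 186.39, U = 19.41, labor force = 205.80 million.
New unemployment rate = 19.41 / 205.80 = 9.43%.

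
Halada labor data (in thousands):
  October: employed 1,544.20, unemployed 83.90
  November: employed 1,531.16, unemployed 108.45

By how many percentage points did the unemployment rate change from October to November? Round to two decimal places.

October: labor force = 1,544.20 + 83.90 = 1,628.10; u = 83.90/1,628.10 = 5.15%.
November: labor force = 1,531.16 + 108.45 = 1,639.61; u = 108.45/1,639.61 = 6.61%.
Change = 6.61% − 5.15% = +1.46 pp.

The unemployment rate changed by +1.46 percentage points.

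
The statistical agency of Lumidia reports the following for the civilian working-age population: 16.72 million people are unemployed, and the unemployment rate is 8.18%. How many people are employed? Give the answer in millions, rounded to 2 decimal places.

Labor force = U / u = 16.72 / 0.0818 ≈ 204.40 million.
Employed = labor force − unemployed = 204.40 − 16.72 = 187.68 million.

About 187.68 million are employed.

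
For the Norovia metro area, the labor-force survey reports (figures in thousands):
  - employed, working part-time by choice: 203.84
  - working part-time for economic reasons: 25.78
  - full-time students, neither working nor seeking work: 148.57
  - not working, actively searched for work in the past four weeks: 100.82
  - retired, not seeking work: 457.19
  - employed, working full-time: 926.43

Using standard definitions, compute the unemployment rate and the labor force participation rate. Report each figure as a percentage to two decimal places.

Employed = 203.84 + 25.78 + 926.43 = 1,156.05 thousand (anyone who worked, including part-time for economic reasons, counts as employed).
Unemployed = 100.82 thousand.
Labor force = 1,156.05 + 100.82 = 1,256.87 thousand.
Not in labor force = 148.57 + 457.19 = 605.76 thousand (those not working and not actively searching are outside the labor force).
Civilian working-age population = 1,256.87 + 605.76 = 1,862.63 thousand.
Unemployment rate = 100.82 / 1,256.87 = 8.02%.
Labor force participation rate = 1,256.87 / 1,862.63 = 67.48%.

Unemployment rate ≈ 8.02%; labor force participation rate ≈ 67.48%.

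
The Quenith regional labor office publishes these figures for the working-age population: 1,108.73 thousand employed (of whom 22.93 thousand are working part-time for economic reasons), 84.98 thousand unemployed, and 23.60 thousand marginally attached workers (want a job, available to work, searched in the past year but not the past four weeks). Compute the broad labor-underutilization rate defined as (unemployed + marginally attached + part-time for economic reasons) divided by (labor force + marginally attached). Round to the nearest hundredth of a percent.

Labor force = 1,108.73 + 84.98 = 1,193.71 thousand.
Numerator = 84.98 + 23.60 + 22.93 = 131.51 thousand.
Denominator = 1,193.71 + 23.60 = 1,217.31 thousand.
Broad rate = 131.51 / 1,217.31 = 10.80%.

Broad underutilization rate ≈ 10.80%.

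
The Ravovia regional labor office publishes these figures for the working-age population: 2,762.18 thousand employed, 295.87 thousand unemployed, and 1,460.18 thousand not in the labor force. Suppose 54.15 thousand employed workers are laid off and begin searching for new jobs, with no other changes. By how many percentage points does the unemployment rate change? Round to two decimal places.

The unemployment rate changes by +1.77 percentage points.

Initially, labor force = 2,762.18 + 295.87 = 3,058.05 thousand, so u = 295.87/3,058.05 = 9.68%.
After the change, employed falls and unemployed rises by 54.15; labor force unchanged → E = 2,708.03, U = 350.02, labor force = 3,058.05 thousand.
New unemployment rate = 350.02 / 3,058.05 = 11.45%.
Change = 11.45% − 9.68% = +1.77 percentage points.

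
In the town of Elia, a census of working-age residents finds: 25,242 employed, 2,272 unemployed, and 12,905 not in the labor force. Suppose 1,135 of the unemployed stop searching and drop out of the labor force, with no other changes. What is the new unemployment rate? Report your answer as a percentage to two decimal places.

New unemployment rate ≈ 4.31%.

Initially, labor force = 25,242 + 2,272 = 27,514, so u = 2,272/27,514 = 8.26%.
After the change, unemployed and labor force both fall by 1,135 → E = 25,242, U = 1,137, labor force = 26,379.
New unemployment rate = 1,137 / 26,379 = 4.31%.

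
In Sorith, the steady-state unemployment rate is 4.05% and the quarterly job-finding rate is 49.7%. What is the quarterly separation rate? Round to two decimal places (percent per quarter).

Separation rate ≈ 2.10% per quarter.

From u* = s/(s+f): s = u·f/(1−u).
s = 0.0405 × 49.7 / (1 − 0.0405) = 2.0129 / 0.9595 ≈ 2.10% per quarter.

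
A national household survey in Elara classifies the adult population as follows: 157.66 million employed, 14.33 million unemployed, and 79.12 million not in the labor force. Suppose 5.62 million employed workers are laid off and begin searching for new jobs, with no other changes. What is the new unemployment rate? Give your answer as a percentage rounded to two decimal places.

Initially, labor force = 157.66 + 14.33 = 171.99 million, so u = 14.33/171.99 = 8.33%.
After the change, employed falls and unemployed rises by 5.62; labor force unchanged → E = 152.04, U = 19.95, labor force = 171.99 million.
New unemployment rate = 19.95 / 171.99 = 11.60%.

New unemployment rate ≈ 11.60%.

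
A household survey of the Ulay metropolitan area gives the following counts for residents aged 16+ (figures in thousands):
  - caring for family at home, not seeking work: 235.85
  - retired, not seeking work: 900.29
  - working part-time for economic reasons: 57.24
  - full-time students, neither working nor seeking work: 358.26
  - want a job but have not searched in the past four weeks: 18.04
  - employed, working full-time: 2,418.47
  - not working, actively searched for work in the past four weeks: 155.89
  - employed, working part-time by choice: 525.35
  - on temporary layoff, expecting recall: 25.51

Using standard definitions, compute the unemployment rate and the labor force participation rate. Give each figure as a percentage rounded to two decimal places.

Unemployment rate ≈ 5.70%; labor force participation rate ≈ 67.79%.

Employed = 57.24 + 2,418.47 + 525.35 = 3,001.06 thousand (anyone who worked, including part-time for economic reasons, counts as employed).
Unemployed = 155.89 + 25.51 = 181.40 thousand (jobless and actively searching, or on temporary layoff).
Labor force = 3,001.06 + 181.40 = 3,182.46 thousand.
Not in labor force = 235.85 + 900.29 + 358.26 + 18.04 = 1,512.44 thousand (those not working and not actively searching are outside the labor force — including those who want a job but have given up searching).
Civilian working-age population = 3,182.46 + 1,512.44 = 4,694.90 thousand.
Unemployment rate = 181.40 / 3,182.46 = 5.70%.
Labor force participation rate = 3,182.46 / 4,694.90 = 67.79%.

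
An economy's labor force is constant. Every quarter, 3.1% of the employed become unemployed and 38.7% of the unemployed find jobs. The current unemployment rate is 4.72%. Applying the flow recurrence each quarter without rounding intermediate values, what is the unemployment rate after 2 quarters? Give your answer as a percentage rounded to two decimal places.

Unemployment rate after two quarters ≈ 6.50%.

With a fixed labor force, u_{t+1} = u_t + s·(1−u_t) − f·u_t = u_t·(1−s−f) + s.
Here 1−s−f = 0.582 and s = 0.031.
u_1 = 0.047200 × 0.582 + 0.031 = 0.058470.
u_2 = 0.058470 × 0.582 + 0.031 = 0.065030.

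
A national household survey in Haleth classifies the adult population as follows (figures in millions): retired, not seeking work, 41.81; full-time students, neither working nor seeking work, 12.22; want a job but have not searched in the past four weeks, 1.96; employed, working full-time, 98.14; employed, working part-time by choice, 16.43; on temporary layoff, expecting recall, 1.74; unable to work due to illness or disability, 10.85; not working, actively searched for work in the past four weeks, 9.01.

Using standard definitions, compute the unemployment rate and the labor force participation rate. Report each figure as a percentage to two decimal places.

Unemployment rate ≈ 8.58%; labor force participation rate ≈ 65.22%.

Employed = 98.14 + 16.43 = 114.57 million.
Unemployed = 1.74 + 9.01 = 10.75 million (jobless and actively searching, or on temporary layoff).
Labor force = 114.57 + 10.75 = 125.32 million.
Not in labor force = 41.81 + 12.22 + 1.96 + 10.85 = 66.84 million (those not working and not actively searching are outside the labor force — including those who want a job but have given up searching).
Civilian working-age population = 125.32 + 66.84 = 192.16 million.
Unemployment rate = 10.75 / 125.32 = 8.58%.
Labor force participation rate = 125.32 / 192.16 = 65.22%.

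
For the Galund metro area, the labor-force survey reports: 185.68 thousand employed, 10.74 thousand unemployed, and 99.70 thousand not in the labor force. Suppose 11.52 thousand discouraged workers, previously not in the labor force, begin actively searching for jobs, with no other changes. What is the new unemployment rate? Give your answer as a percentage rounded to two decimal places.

Initially, labor force = 185.68 + 10.74 = 196.42 thousand, so u = 10.74/196.42 = 5.47%.
After the change, unemployed and labor force both rise by 11.52 → E = 185.68, U = 22.26, labor force = 207.94 thousand.
New unemployment rate = 22.26 / 207.94 = 10.71%.

New unemployment rate ≈ 10.71%.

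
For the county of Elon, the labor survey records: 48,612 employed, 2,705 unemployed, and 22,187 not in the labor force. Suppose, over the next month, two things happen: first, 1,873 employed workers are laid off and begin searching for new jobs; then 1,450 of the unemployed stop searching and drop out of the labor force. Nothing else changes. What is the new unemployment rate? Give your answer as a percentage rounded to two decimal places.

Initially, labor force = 48,612 + 2,705 = 51,317, so u = 2,705/51,317 = 5.27%.
After the first change, employed falls and unemployed rises by 1,873; labor force unchanged → E = 46,739, U = 4,578, labor force = 51,317.
After the second change, unemployed and labor force both fall by 1,450 → E = 46,739, U = 3,128, labor force = 49,867.
New unemployment rate = 3,128 / 49,867 = 6.27%.

New unemployment rate ≈ 6.27%.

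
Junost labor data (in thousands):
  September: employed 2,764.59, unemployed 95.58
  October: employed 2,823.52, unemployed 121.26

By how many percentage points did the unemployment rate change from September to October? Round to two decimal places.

September: labor force = 2,764.59 + 95.58 = 2,860.17; u = 95.58/2,860.17 = 3.34%.
October: labor force = 2,823.52 + 121.26 = 2,944.78; u = 121.26/2,944.78 = 4.12%.
Change = 4.12% − 3.34% = +0.78 pp.

The unemployment rate changed by +0.78 percentage points.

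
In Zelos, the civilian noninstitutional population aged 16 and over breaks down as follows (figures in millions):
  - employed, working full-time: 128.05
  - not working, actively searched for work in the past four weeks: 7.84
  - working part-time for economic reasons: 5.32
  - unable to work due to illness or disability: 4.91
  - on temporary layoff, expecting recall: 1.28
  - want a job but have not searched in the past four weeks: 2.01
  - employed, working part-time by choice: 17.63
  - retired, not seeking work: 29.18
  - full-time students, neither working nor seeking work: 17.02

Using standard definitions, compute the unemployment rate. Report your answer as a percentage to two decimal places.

Employed = 128.05 + 5.32 + 17.63 = 151.00 million (anyone who worked, including part-time for economic reasons, counts as employed).
Unemployed = 7.84 + 1.28 = 9.12 million (jobless and actively searching, or on temporary layoff).
Labor force = 151.00 + 9.12 = 160.12 million.
Unemployment rate = 9.12 / 160.12 = 5.70%.

Unemployment rate ≈ 5.70%.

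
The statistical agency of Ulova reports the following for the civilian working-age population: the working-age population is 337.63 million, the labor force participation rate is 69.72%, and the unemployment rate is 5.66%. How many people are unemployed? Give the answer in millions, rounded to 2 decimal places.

Labor force = 0.6972 × 337.63 = 235.40 million.
Unemployed = 0.0566 × 235.40 ≈ 13.32 million.

About 13.32 million are unemployed.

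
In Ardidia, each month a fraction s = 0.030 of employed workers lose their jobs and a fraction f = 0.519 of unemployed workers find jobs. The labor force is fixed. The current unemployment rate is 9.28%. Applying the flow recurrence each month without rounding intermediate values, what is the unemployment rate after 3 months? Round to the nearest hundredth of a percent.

Unemployment rate after three months ≈ 5.81%.

With a fixed labor force, u_{t+1} = u_t + s·(1−u_t) − f·u_t = u_t·(1−s−f) + s.
Here 1−s−f = 0.451 and s = 0.030.
u_1 = 0.092800 × 0.451 + 0.030 = 0.071853.
u_2 = 0.071853 × 0.451 + 0.030 = 0.062406.
u_3 = 0.062406 × 0.451 + 0.030 = 0.058145.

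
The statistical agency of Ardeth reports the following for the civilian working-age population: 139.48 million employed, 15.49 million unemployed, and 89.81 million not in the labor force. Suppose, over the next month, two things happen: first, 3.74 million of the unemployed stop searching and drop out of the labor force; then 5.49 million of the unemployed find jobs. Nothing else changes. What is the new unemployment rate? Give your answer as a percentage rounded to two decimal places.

Initially, labor force = 139.48 + 15.49 = 154.97 million, so u = 15.49/154.97 = 10.00%.
After the first change, unemployed and labor force both fall by 3.74 → E = 139.48, U = 11.75, labor force = 151.23 million.
After the second change, unemployed falls and employed rises by 5.49; labor force unchanged → E = 144.97, U = 6.26, labor force = 151.23 million.
New unemployment rate = 6.26 / 151.23 = 4.14%.

New unemployment rate ≈ 4.14%.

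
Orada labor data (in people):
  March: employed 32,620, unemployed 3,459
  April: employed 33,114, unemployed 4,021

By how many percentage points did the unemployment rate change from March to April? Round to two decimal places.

The unemployment rate changed by +1.24 percentage points.

March: labor force = 32,620 + 3,459 = 36,079; u = 3,459/36,079 = 9.59%.
April: labor force = 33,114 + 4,021 = 37,135; u = 4,021/37,135 = 10.83%.
Change = 10.83% − 9.59% = +1.24 pp.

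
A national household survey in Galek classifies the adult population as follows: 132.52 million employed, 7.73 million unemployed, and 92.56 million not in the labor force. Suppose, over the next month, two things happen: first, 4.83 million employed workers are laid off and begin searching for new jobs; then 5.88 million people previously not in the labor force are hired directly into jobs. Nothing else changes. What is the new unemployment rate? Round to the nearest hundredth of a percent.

New unemployment rate ≈ 8.60%.

Initially, labor force = 132.52 + 7.73 = 140.25 million, so u = 7.73/140.25 = 5.51%.
After the first change, employed falls and unemployed rises by 4.83; labor force unchanged → E = 127.69, U = 12.56, labor force = 140.25 million.
After the second change, employed and labor force both rise by 5.88; unemployed unchanged → E = 133.57, U = 12.56, labor force = 146.13 million.
New unemployment rate = 12.56 / 146.13 = 8.60%.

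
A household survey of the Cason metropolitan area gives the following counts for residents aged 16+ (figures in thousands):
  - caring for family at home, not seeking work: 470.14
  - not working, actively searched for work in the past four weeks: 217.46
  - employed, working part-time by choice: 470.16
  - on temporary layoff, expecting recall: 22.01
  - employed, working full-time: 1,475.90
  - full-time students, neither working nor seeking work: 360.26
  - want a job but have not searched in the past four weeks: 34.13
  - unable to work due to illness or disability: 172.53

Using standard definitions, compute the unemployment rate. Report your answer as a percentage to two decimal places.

Unemployment rate ≈ 10.96%.

Employed = 470.16 + 1,475.90 = 1,946.06 thousand.
Unemployed = 217.46 + 22.01 = 239.47 thousand (jobless and actively searching, or on temporary layoff).
Labor force = 1,946.06 + 239.47 = 2,185.53 thousand.
Unemployment rate = 239.47 / 2,185.53 = 10.96%.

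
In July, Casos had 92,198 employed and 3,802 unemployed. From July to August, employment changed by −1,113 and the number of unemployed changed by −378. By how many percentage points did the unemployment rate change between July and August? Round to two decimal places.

The unemployment rate changed by −0.34 percentage points.

July: labor force = 92,198 + 3,802 = 96,000; u = 3,802/96,000 = 3.96%.
August: labor force = 91,085 + 3,424 = 94,509; u = 3,424/94,509 = 3.62%.
Change = 3.62% − 3.96% = −0.34 pp.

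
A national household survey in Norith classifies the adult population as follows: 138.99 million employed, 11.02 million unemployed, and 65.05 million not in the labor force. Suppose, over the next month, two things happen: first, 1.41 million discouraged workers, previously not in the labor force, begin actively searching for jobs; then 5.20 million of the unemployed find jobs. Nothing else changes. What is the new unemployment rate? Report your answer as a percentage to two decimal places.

Initially, labor force = 138.99 + 11.02 = 150.01 million, so u = 11.02/150.01 = 7.35%.
After the first change, unemployed and labor force both rise by 1.41 → E = 138.99, U = 12.43, labor force = 151.42 million.
After the second change, unemployed falls and employed rises by 5.20; labor force unchanged → E = 144.19, U = 7.23, labor force = 151.42 million.
New unemployment rate = 7.23 / 151.42 = 4.77%.

New unemployment rate ≈ 4.77%.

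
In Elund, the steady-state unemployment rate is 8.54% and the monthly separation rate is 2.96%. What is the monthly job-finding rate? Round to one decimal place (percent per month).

Job-finding rate ≈ 31.7% per month.

From u* = s/(s+f): f = s·(1−u)/u.
f = 2.96 × (1 − 0.0854) / 0.0854 = 2.7072 / 0.0854 ≈ 31.7% per month.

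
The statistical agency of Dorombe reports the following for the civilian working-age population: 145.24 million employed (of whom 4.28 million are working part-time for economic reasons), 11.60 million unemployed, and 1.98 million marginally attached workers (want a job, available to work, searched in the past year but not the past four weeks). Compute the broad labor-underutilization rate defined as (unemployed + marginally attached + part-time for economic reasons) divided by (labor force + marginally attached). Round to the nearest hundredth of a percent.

Labor force = 145.24 + 11.60 = 156.84 million.
Numerator = 11.60 + 1.98 + 4.28 = 17.86 million.
Denominator = 156.84 + 1.98 = 158.82 million.
Broad rate = 17.86 / 158.82 = 11.25%.

Broad underutilization rate ≈ 11.25%.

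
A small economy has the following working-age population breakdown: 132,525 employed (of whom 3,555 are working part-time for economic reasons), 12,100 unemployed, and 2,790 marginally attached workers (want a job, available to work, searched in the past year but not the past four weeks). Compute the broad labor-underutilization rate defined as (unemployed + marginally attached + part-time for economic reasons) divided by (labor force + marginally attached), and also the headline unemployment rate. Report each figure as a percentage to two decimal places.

Labor force = 132,525 + 12,100 = 144,625.
Numerator = 12,100 + 2,790 + 3,555 = 18,445.
Denominator = 144,625 + 2,790 = 147,415.
Broad rate = 18,445 / 147,415 = 12.51%.
Headline unemployment rate = 12,100 / 144,625 = 8.37%.

Broad underutilization rate ≈ 12.51%; headline unemployment rate ≈ 8.37%.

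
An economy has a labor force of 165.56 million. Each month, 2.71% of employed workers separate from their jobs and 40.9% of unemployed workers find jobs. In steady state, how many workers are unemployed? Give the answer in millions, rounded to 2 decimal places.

About 10.29 million are unemployed in steady state.

Steady-state unemployment rate u* = s/(s+f) = 2.71/(2.71+40.9) = 0.062142.
Unemployed = u* × labor force = 0.062142 × 165.56 ≈ 10.29 million.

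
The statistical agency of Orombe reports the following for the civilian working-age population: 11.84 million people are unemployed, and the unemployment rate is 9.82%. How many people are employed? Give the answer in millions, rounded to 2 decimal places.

About 108.73 million are employed.

Labor force = U / u = 11.84 / 0.0982 ≈ 120.57 million.
Employed = labor force − unemployed = 120.57 − 11.84 = 108.73 million.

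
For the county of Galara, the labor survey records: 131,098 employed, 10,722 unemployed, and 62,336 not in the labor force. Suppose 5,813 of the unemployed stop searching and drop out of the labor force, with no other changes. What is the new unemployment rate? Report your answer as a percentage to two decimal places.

Initially, labor force = 131,098 + 10,722 = 141,820, so u = 10,722/141,820 = 7.56%.
After the change, unemployed and labor force both fall by 5,813 → E = 131,098, U = 4,909, labor force = 136,007.
New unemployment rate = 4,909 / 136,007 = 3.61%.

New unemployment rate ≈ 3.61%.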